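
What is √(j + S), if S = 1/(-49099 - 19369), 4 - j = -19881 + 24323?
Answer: I*√5201188480245/34234 ≈ 66.618*I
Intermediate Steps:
j = -4438 (j = 4 - (-19881 + 24323) = 4 - 1*4442 = 4 - 4442 = -4438)
S = -1/68468 (S = 1/(-68468) = -1/68468 ≈ -1.4605e-5)
√(j + S) = √(-4438 - 1/68468) = √(-303860985/68468) = I*√5201188480245/34234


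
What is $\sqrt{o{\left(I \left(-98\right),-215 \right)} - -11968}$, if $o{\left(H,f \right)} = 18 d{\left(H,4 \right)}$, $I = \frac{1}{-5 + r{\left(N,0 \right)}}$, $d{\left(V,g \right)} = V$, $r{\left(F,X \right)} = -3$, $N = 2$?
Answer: $\frac{\sqrt{48754}}{2} \approx 110.4$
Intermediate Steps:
$I = - \frac{1}{8}$ ($I = \frac{1}{-5 - 3} = \frac{1}{-8} = - \frac{1}{8} \approx -0.125$)
$o{\left(H,f \right)} = 18 H$
$\sqrt{o{\left(I \left(-98\right),-215 \right)} - -11968} = \sqrt{18 \left(\left(- \frac{1}{8}\right) \left(-98\right)\right) - -11968} = \sqrt{18 \cdot \frac{49}{4} + 11968} = \sqrt{\frac{441}{2} + 11968} = \sqrt{\frac{24377}{2}} = \frac{\sqrt{48754}}{2}$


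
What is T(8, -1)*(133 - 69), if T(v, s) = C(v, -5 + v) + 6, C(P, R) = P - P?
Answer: 384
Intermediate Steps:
C(P, R) = 0
T(v, s) = 6 (T(v, s) = 0 + 6 = 6)
T(8, -1)*(133 - 69) = 6*(133 - 69) = 6*64 = 384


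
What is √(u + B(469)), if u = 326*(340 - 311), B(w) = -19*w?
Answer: √543 ≈ 23.302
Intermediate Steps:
u = 9454 (u = 326*29 = 9454)
√(u + B(469)) = √(9454 - 19*469) = √(9454 - 8911) = √543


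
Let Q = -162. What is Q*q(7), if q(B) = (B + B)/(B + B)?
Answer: -162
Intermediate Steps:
q(B) = 1 (q(B) = (2*B)/((2*B)) = (2*B)*(1/(2*B)) = 1)
Q*q(7) = -162*1 = -162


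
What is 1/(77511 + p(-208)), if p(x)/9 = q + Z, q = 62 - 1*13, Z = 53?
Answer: 1/78429 ≈ 1.2750e-5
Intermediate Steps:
q = 49 (q = 62 - 13 = 49)
p(x) = 918 (p(x) = 9*(49 + 53) = 9*102 = 918)
1/(77511 + p(-208)) = 1/(77511 + 918) = 1/78429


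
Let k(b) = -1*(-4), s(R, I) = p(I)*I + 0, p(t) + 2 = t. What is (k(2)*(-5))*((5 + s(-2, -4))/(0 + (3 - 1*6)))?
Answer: 580/3 ≈ 193.33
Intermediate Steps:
p(t) = -2 + t
s(R, I) = I*(-2 + I) (s(R, I) = (-2 + I)*I + 0 = I*(-2 + I) + 0 = I*(-2 + I))
k(b) = 4
(k(2)*(-5))*((5 + s(-2, -4))/(0 + (3 - 1*6))) = (4*(-5))*((5 - 4*(-2 - 4))/(0 + (3 - 1*6))) = -20*(5 - 4*(-6))/(0 + (3 - 6)) = -20*(5 + 24)/(0 - 3) = -580/(-3) = -580*(-1)/3 = -20*(-29/3) = 580/3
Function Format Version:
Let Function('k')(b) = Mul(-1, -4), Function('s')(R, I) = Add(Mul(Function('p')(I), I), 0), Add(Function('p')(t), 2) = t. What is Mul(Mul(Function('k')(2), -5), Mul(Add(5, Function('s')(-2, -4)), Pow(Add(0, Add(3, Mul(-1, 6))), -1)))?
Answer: Rational(580, 3) ≈ 193.33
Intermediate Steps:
Function('p')(t) = Add(-2, t)
Function('s')(R, I) = Mul(I, Add(-2, I)) (Function('s')(R, I) = Add(Mul(Add(-2, I), I), 0) = Add(Mul(I, Add(-2, I)), 0) = Mul(I, Add(-2, I)))
Function('k')(b) = 4
Mul(Mul(Function('k')(2), -5), Mul(Add(5, Function('s')(-2, -4)), Pow(Add(0, Add(3, Mul(-1, 6))), -1))) = Mul(Mul(4, -5), Mul(Add(5, Mul(-4, Add(-2, -4))), Pow(Add(0, Add(3, Mul(-1, 6))), -1))) = Mul(-20, Mul(Add(5, Mul(-4, -6)), Pow(Add(0, Add(3, -6)), -1))) = Mul(-20, Mul(Add(5, 24), Pow(Add(0, -3), -1))) = Mul(-20, Mul(29, Pow(-3, -1))) = Mul(-20, Mul(29, Rational(-1, 3))) = Mul(-20, Rational(-29, 3)) = Rational(580, 3)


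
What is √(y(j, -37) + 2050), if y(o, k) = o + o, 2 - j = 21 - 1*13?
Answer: √2038 ≈ 45.144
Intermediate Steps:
j = -6 (j = 2 - (21 - 1*13) = 2 - (21 - 13) = 2 - 1*8 = 2 - 8 = -6)
y(o, k) = 2*o
√(y(j, -37) + 2050) = √(2*(-6) + 2050) = √(-12 + 2050) = √2038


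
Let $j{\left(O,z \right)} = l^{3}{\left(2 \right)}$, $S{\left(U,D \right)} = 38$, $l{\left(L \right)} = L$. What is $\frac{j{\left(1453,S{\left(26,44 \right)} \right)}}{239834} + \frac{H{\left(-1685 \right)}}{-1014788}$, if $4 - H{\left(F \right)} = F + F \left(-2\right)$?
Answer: $\frac{205639629}{121690332596} \approx 0.0016899$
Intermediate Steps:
$j{\left(O,z \right)} = 8$ ($j{\left(O,z \right)} = 2^{3} = 8$)
$H{\left(F \right)} = 4 + F$ ($H{\left(F \right)} = 4 - \left(F + F \left(-2\right)\right) = 4 - \left(F - 2 F\right) = 4 - - F = 4 + F$)
$\frac{j{\left(1453,S{\left(26,44 \right)} \right)}}{239834} + \frac{H{\left(-1685 \right)}}{-1014788} = \frac{8}{239834} + \frac{4 - 1685}{-1014788} = 8 \cdot \frac{1}{239834} - - \frac{1681}{1014788} = \frac{4}{119917} + \frac{1681}{1014788} = \frac{205639629}{121690332596}$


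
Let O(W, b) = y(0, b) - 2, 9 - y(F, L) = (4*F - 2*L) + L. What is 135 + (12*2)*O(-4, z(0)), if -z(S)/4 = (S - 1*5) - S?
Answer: 783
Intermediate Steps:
y(F, L) = 9 + L - 4*F (y(F, L) = 9 - ((4*F - 2*L) + L) = 9 - ((-2*L + 4*F) + L) = 9 - (-L + 4*F) = 9 + (L - 4*F) = 9 + L - 4*F)
z(S) = 20 (z(S) = -4*((S - 1*5) - S) = -4*((S - 5) - S) = -4*((-5 + S) - S) = -4*(-5) = 20)
O(W, b) = 7 + b (O(W, b) = (9 + b - 4*0) - 2 = (9 + b + 0) - 2 = (9 + b) - 2 = 7 + b)
135 + (12*2)*O(-4, z(0)) = 135 + (12*2)*(7 + 20) = 135 + 24*27 = 135 + 648 = 783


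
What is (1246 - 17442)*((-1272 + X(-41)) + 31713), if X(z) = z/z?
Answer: -493038632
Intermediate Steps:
X(z) = 1
(1246 - 17442)*((-1272 + X(-41)) + 31713) = (1246 - 17442)*((-1272 + 1) + 31713) = -16196*(-1271 + 31713) = -16196*30442 = -493038632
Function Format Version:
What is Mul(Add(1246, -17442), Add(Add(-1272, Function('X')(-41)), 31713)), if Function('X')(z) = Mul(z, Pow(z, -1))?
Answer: -493038632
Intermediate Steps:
Function('X')(z) = 1
Mul(Add(1246, -17442), Add(Add(-1272, Function('X')(-41)), 31713)) = Mul(Add(1246, -17442), Add(Add(-1272, 1), 31713)) = Mul(-16196, Add(-1271, 31713)) = Mul(-16196, 30442) = -493038632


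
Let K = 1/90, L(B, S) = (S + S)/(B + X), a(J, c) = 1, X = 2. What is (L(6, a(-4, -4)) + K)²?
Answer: 2209/32400 ≈ 0.068179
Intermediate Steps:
L(B, S) = 2*S/(2 + B) (L(B, S) = (S + S)/(B + 2) = (2*S)/(2 + B) = 2*S/(2 + B))
K = 1/90 ≈ 0.011111
(L(6, a(-4, -4)) + K)² = (2*1/(2 + 6) + 1/90)² = (2*1/8 + 1/90)² = (2*1*(⅛) + 1/90)² = (¼ + 1/90)² = (47/180)² = 2209/32400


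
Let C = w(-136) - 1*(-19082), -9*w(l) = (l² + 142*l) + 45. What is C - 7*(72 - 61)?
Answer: 57272/3 ≈ 19091.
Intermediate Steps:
w(l) = -5 - 142*l/9 - l²/9 (w(l) = -((l² + 142*l) + 45)/9 = -(45 + l² + 142*l)/9 = -5 - 142*l/9 - l²/9)
C = 57503/3 (C = (-5 - 142/9*(-136) - ⅑*(-136)²) - 1*(-19082) = (-5 + 19312/9 - ⅑*18496) + 19082 = (-5 + 19312/9 - 18496/9) + 19082 = 257/3 + 19082 = 57503/3 ≈ 19168.)
C - 7*(72 - 61) = 57503/3 - 7*(72 - 61) = 57503/3 - 7*11 = 57503/3 - 1*77 = 57503/3 - 77 = 57272/3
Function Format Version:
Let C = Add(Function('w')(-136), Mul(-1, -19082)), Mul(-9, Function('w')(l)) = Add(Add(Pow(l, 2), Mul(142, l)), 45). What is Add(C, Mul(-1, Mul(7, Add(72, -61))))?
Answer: Rational(57272, 3) ≈ 19091.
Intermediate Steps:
Function('w')(l) = Add(-5, Mul(Rational(-142, 9), l), Mul(Rational(-1, 9), Pow(l, 2))) (Function('w')(l) = Mul(Rational(-1, 9), Add(Add(Pow(l, 2), Mul(142, l)), 45)) = Mul(Rational(-1, 9), Add(45, Pow(l, 2), Mul(142, l))) = Add(-5, Mul(Rational(-142, 9), l), Mul(Rational(-1, 9), Pow(l, 2))))
C = Rational(57503, 3) (C = Add(Add(-5, Mul(Rational(-142, 9), -136), Mul(Rational(-1, 9), Pow(-136, 2))), Mul(-1, -19082)) = Add(Add(-5, Rational(19312, 9), Mul(Rational(-1, 9), 18496)), 19082) = Add(Add(-5, Rational(19312, 9), Rational(-18496, 9)), 19082) = Add(Rational(257, 3), 19082) = Rational(57503, 3) ≈ 19168.)
Add(C, Mul(-1, Mul(7, Add(72, -61)))) = Add(Rational(57503, 3), Mul(-1, Mul(7, Add(72, -61)))) = Add(Rational(57503, 3), Mul(-1, Mul(7, 11))) = Add(Rational(57503, 3), Mul(-1, 77)) = Add(Rational(57503, 3), -77) = Rational(57272, 3)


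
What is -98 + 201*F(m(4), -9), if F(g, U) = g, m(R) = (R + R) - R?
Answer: 706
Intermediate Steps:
m(R) = R (m(R) = 2*R - R = R)
-98 + 201*F(m(4), -9) = -98 + 201*4 = -98 + 804 = 706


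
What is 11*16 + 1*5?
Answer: 181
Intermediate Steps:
11*16 + 1*5 = 176 + 5 = 181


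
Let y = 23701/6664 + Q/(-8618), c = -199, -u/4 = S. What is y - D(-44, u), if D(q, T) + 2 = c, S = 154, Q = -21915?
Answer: 5946898765/28715176 ≈ 207.10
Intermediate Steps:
u = -616 (u = -4*154 = -616)
D(q, T) = -201 (D(q, T) = -2 - 199 = -201)
y = 175148389/28715176 (y = 23701/6664 - 21915/(-8618) = 23701*(1/6664) - 21915*(-1/8618) = 23701/6664 + 21915/8618 = 175148389/28715176 ≈ 6.0995)
y - D(-44, u) = 175148389/28715176 - 1*(-201) = 175148389/28715176 + 201 = 5946898765/28715176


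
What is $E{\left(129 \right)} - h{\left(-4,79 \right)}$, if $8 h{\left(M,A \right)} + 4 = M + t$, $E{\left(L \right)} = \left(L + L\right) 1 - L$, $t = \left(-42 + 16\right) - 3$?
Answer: $\frac{1069}{8} \approx 133.63$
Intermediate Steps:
$t = -29$ ($t = -26 - 3 = -29$)
$E{\left(L \right)} = L$ ($E{\left(L \right)} = 2 L 1 - L = 2 L - L = L$)
$h{\left(M,A \right)} = - \frac{33}{8} + \frac{M}{8}$ ($h{\left(M,A \right)} = - \frac{1}{2} + \frac{M - 29}{8} = - \frac{1}{2} + \frac{-29 + M}{8} = - \frac{1}{2} + \left(- \frac{29}{8} + \frac{M}{8}\right) = - \frac{33}{8} + \frac{M}{8}$)
$E{\left(129 \right)} - h{\left(-4,79 \right)} = 129 - \left(- \frac{33}{8} + \frac{1}{8} \left(-4\right)\right) = 129 - \left(- \frac{33}{8} - \frac{1}{2}\right) = 129 - - \frac{37}{8} = 129 + \frac{37}{8} = \frac{1069}{8}$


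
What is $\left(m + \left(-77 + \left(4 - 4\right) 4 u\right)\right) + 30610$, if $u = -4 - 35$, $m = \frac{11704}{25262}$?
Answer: $\frac{385668175}{12631} \approx 30533.0$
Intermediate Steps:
$m = \frac{5852}{12631}$ ($m = 11704 \cdot \frac{1}{25262} = \frac{5852}{12631} \approx 0.4633$)
$u = -39$ ($u = -4 - 35 = -39$)
$\left(m + \left(-77 + \left(4 - 4\right) 4 u\right)\right) + 30610 = \left(\frac{5852}{12631} - \left(77 - \left(4 - 4\right) 4 \left(-39\right)\right)\right) + 30610 = \left(\frac{5852}{12631} - \left(77 - 0 \cdot 4 \left(-39\right)\right)\right) + 30610 = \left(\frac{5852}{12631} + \left(-77 + 0 \left(-39\right)\right)\right) + 30610 = \left(\frac{5852}{12631} + \left(-77 + 0\right)\right) + 30610 = \left(\frac{5852}{12631} - 77\right) + 30610 = - \frac{966735}{12631} + 30610 = \frac{385668175}{12631}$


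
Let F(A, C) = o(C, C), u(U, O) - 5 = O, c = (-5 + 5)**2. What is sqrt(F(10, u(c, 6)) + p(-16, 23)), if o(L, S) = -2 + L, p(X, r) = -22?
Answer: I*sqrt(13) ≈ 3.6056*I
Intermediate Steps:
c = 0 (c = 0**2 = 0)
u(U, O) = 5 + O
F(A, C) = -2 + C
sqrt(F(10, u(c, 6)) + p(-16, 23)) = sqrt((-2 + (5 + 6)) - 22) = sqrt((-2 + 11) - 22) = sqrt(9 - 22) = sqrt(-13) = I*sqrt(13)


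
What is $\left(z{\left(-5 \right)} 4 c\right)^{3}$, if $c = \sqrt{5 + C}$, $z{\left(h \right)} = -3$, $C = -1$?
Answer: $-13824$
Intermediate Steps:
$c = 2$ ($c = \sqrt{5 - 1} = \sqrt{4} = 2$)
$\left(z{\left(-5 \right)} 4 c\right)^{3} = \left(\left(-3\right) 4 \cdot 2\right)^{3} = \left(\left(-12\right) 2\right)^{3} = \left(-24\right)^{3} = -13824$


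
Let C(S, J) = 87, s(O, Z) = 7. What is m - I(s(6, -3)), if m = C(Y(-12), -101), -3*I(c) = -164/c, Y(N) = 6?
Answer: 1663/21 ≈ 79.190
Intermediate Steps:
I(c) = 164/(3*c) (I(c) = -(-164)/(3*c) = 164/(3*c))
m = 87
m - I(s(6, -3)) = 87 - 164/(3*7) = 87 - 1*164/21 = 87 - 164/21 = 1663/21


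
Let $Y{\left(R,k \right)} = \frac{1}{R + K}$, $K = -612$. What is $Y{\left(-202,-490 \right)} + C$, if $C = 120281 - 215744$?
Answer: $- \frac{77706883}{814} \approx -95463.0$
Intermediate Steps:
$C = -95463$
$Y{\left(R,k \right)} = \frac{1}{-612 + R}$ ($Y{\left(R,k \right)} = \frac{1}{R - 612} = \frac{1}{-612 + R}$)
$Y{\left(-202,-490 \right)} + C = \frac{1}{-612 - 202} - 95463 = \frac{1}{-814} - 95463 = - \frac{1}{814} - 95463 = - \frac{77706883}{814}$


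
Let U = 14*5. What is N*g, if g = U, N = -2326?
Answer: -162820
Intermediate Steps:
U = 70
g = 70
N*g = -2326*70 = -162820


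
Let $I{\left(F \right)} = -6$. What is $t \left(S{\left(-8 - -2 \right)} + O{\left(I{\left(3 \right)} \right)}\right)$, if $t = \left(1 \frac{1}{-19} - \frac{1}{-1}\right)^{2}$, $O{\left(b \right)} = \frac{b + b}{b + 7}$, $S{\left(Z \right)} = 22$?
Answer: $\frac{3240}{361} \approx 8.9751$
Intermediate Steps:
$O{\left(b \right)} = \frac{2 b}{7 + b}$
$t = \frac{324}{361}$ ($t = \left(1 \left(- \frac{1}{19}\right) - -1\right)^{2} = \left(- \frac{1}{19} + 1\right)^{2} = \left(\frac{18}{19}\right)^{2} = \frac{324}{361} \approx 0.89751$)
$t \left(S{\left(-8 - -2 \right)} + O{\left(I{\left(3 \right)} \right)}\right) = \frac{324 \left(22 + 2 \left(-6\right) \frac{1}{7 - 6}\right)}{361} = \frac{324 \left(22 + 2 \left(-6\right) 1^{-1}\right)}{361} = \frac{324 \left(22 + 2 \left(-6\right) 1\right)}{361} = \frac{324 \left(22 - 12\right)}{361} = \frac{324}{361} \cdot 10 = \frac{3240}{361}$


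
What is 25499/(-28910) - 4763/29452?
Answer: -444347439/425728660 ≈ -1.0437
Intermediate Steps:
25499/(-28910) - 4763/29452 = 25499*(-1/28910) - 4763*1/29452 = -25499/28910 - 4763/29452 = -444347439/425728660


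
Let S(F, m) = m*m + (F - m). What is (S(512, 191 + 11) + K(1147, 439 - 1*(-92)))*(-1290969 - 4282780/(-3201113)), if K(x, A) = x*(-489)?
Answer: 2147962734965359373/3201113 ≈ 6.7100e+11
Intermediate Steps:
K(x, A) = -489*x
S(F, m) = F + m² - m (S(F, m) = m² + (F - m) = F + m² - m)
(S(512, 191 + 11) + K(1147, 439 - 1*(-92)))*(-1290969 - 4282780/(-3201113)) = ((512 + (191 + 11)² - (191 + 11)) - 489*1147)*(-1290969 - 4282780/(-3201113)) = ((512 + 202² - 1*202) - 560883)*(-1290969 - 4282780*(-1/3201113)) = ((512 + 40804 - 202) - 560883)*(-1290969 + 4282780/3201113) = (41114 - 560883)*(-4132533365717/3201113) = -519769*(-4132533365717/3201113) = 2147962734965359373/3201113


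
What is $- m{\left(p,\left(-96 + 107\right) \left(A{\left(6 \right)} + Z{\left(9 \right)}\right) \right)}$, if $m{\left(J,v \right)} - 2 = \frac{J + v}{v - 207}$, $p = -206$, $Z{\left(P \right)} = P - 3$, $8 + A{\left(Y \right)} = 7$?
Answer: $- \frac{455}{152} \approx -2.9934$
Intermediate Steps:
$A{\left(Y \right)} = -1$ ($A{\left(Y \right)} = -8 + 7 = -1$)
$Z{\left(P \right)} = -3 + P$ ($Z{\left(P \right)} = P - 3 = -3 + P$)
$m{\left(J,v \right)} = 2 + \frac{J + v}{-207 + v}$ ($m{\left(J,v \right)} = 2 + \frac{J + v}{v - 207} = 2 + \frac{J + v}{-207 + v}$)
$- m{\left(p,\left(-96 + 107\right) \left(A{\left(6 \right)} + Z{\left(9 \right)}\right) \right)} = - \frac{-414 - 206 + 3 \left(-96 + 107\right) \left(-1 + \left(-3 + 9\right)\right)}{-207 + \left(-96 + 107\right) \left(-1 + \left(-3 + 9\right)\right)} = - \frac{-414 - 206 + 3 \cdot 11 \left(-1 + 6\right)}{-207 + 11 \left(-1 + 6\right)} = - \frac{-414 - 206 + 3 \cdot 11 \cdot 5}{-207 + 11 \cdot 5} = - \frac{-414 - 206 + 3 \cdot 55}{-207 + 55} = - \frac{-414 - 206 + 165}{-152} = - \frac{\left(-1\right) \left(-455\right)}{152} = \left(-1\right) \frac{455}{152} = - \frac{455}{152}$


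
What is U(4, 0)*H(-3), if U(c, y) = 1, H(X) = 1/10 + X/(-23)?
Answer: 53/230 ≈ 0.23043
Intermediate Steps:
H(X) = ⅒ - X/23 (H(X) = 1*(⅒) + X*(-1/23) = ⅒ - X/23)
U(4, 0)*H(-3) = 1*(⅒ - 1/23*(-3)) = 1*(⅒ + 3/23) = 1*(53/230) = 53/230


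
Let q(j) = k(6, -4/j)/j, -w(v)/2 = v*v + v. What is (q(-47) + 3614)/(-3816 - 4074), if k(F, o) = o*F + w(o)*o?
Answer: -1763511575/3850068309 ≈ -0.45805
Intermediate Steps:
w(v) = -2*v - 2*v² (w(v) = -2*(v*v + v) = -2*(v² + v) = -2*(v + v²) = -2*v - 2*v²)
k(F, o) = F*o - 2*o²*(1 + o) (k(F, o) = o*F + (-2*o*(1 + o))*o = F*o - 2*o²*(1 + o))
q(j) = -4*(6 + 8*(1 - 4/j)/j)/j² (q(j) = ((-4/j)*(6 - 2*(-4/j)*(1 - 4/j)))/j = ((-4/j)*(6 + 8*(1 - 4/j)/j))/j = (-4*(6 + 8*(1 - 4/j)/j)/j)/j = -4*(6 + 8*(1 - 4/j)/j)/j²)
(q(-47) + 3614)/(-3816 - 4074) = (8*(16 - 4*(-47) - 3*(-47)²)/(-47)⁴ + 3614)/(-3816 - 4074) = (8*(1/4879681)*(16 + 188 - 3*2209) + 3614)/(-7890) = (8*(1/4879681)*(16 + 188 - 6627) + 3614)*(-1/7890) = (8*(1/4879681)*(-6423) + 3614)*(-1/7890) = (-51384/4879681 + 3614)*(-1/7890) = (17635115750/4879681)*(-1/7890) = -1763511575/3850068309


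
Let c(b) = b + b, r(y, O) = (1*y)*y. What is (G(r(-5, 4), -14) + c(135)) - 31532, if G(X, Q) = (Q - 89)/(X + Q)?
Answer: -343985/11 ≈ -31271.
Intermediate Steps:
r(y, O) = y² (r(y, O) = y*y = y²)
c(b) = 2*b
G(X, Q) = (-89 + Q)/(Q + X)
(G(r(-5, 4), -14) + c(135)) - 31532 = ((-89 - 14)/(-14 + (-5)²) + 2*135) - 31532 = (-103/(-14 + 25) + 270) - 31532 = (-103/11 + 270) - 31532 = 2867/11 - 31532 = -343985/11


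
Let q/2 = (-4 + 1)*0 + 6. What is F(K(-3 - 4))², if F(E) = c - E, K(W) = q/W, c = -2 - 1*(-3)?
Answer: 361/49 ≈ 7.3673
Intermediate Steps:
q = 12 (q = 2*((-4 + 1)*0 + 6) = 2*(-3*0 + 6) = 2*(0 + 6) = 2*6 = 12)
c = 1 (c = -2 + 3 = 1)
K(W) = 12/W
F(E) = 1 - E
F(K(-3 - 4))² = (1 - 12/(-3 - 4))² = (1 - 12/(-7))² = (1 - 12*(-1)/7)² = (1 - 1*(-12/7))² = (1 + 12/7)² = (19/7)² = 361/49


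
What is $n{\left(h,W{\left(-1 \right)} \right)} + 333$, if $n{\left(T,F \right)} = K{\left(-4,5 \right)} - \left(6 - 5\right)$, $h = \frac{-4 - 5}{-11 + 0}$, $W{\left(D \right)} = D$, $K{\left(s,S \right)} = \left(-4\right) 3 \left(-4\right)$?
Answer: $380$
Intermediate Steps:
$K{\left(s,S \right)} = 48$ ($K{\left(s,S \right)} = \left(-12\right) \left(-4\right) = 48$)
$h = \frac{9}{11}$ ($h = - \frac{9}{-11} = \left(-9\right) \left(- \frac{1}{11}\right) = \frac{9}{11} \approx 0.81818$)
$n{\left(T,F \right)} = 47$ ($n{\left(T,F \right)} = 48 - \left(6 - 5\right) = 48 - 1 = 47$)
$n{\left(h,W{\left(-1 \right)} \right)} + 333 = 47 + 333 = 380$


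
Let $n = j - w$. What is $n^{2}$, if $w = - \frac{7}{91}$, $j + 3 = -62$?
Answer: $\frac{712336}{169} \approx 4215.0$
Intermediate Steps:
$j = -65$ ($j = -3 - 62 = -65$)
$w = - \frac{1}{13}$ ($w = \left(-7\right) \frac{1}{91} = - \frac{1}{13} \approx -0.076923$)
$n = - \frac{844}{13}$ ($n = -65 - - \frac{1}{13} = -65 + \frac{1}{13} = - \frac{844}{13} \approx -64.923$)
$n^{2} = \left(- \frac{844}{13}\right)^{2} = \frac{712336}{169}$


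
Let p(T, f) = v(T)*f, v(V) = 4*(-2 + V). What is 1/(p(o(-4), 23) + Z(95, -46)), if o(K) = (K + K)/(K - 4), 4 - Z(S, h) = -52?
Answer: -1/36 ≈ -0.027778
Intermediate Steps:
v(V) = -8 + 4*V
Z(S, h) = 56 (Z(S, h) = 4 - 1*(-52) = 4 + 52 = 56)
o(K) = 2*K/(-4 + K) (o(K) = (2*K)/(-4 + K) = 2*K/(-4 + K))
p(T, f) = f*(-8 + 4*T) (p(T, f) = (-8 + 4*T)*f = f*(-8 + 4*T))
1/(p(o(-4), 23) + Z(95, -46)) = 1/(4*23*(-2 + 2*(-4)/(-4 - 4)) + 56) = 1/(4*23*(-2 + 2*(-4)/(-8)) + 56) = 1/(4*23*(-2 + 2*(-4)*(-⅛)) + 56) = 1/(4*23*(-2 + 1) + 56) = 1/(4*23*(-1) + 56) = 1/(-92 + 56) = 1/(-36) = -1/36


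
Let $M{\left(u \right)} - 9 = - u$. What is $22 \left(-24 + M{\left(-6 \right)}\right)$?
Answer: $-198$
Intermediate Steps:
$M{\left(u \right)} = 9 - u$
$22 \left(-24 + M{\left(-6 \right)}\right) = 22 \left(-24 + \left(9 - -6\right)\right) = 22 \left(-24 + \left(9 + 6\right)\right) = 22 \left(-24 + 15\right) = 22 \left(-9\right) = -198$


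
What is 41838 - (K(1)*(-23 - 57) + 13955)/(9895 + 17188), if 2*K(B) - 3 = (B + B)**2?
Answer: 1133084879/27083 ≈ 41838.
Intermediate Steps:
K(B) = 3/2 + 2*B**2 (K(B) = 3/2 + (B + B)**2/2 = 3/2 + (2*B)**2/2 = 3/2 + (4*B**2)/2 = 3/2 + 2*B**2)
41838 - (K(1)*(-23 - 57) + 13955)/(9895 + 17188) = 41838 - ((3/2 + 2*1**2)*(-23 - 57) + 13955)/(9895 + 17188) = 41838 - ((3/2 + 2*1)*(-80) + 13955)/27083 = 41838 - ((3/2 + 2)*(-80) + 13955)/27083 = 41838 - ((7/2)*(-80) + 13955)/27083 = 41838 - (-280 + 13955)/27083 = 41838 - 13675/27083 = 1133084879/27083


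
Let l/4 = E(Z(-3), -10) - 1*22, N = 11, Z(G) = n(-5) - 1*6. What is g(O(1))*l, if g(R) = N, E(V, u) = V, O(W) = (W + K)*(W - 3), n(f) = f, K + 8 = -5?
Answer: -1452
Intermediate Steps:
K = -13 (K = -8 - 5 = -13)
Z(G) = -11 (Z(G) = -5 - 1*6 = -5 - 6 = -11)
O(W) = (-13 + W)*(-3 + W) (O(W) = (W - 13)*(W - 3) = (-13 + W)*(-3 + W))
g(R) = 11
l = -132 (l = 4*(-11 - 1*22) = 4*(-11 - 22) = 4*(-33) = -132)
g(O(1))*l = 11*(-132) = -1452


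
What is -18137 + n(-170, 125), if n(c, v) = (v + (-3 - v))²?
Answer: -18128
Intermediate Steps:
n(c, v) = 9 (n(c, v) = (-3)² = 9)
-18137 + n(-170, 125) = -18137 + 9 = -18128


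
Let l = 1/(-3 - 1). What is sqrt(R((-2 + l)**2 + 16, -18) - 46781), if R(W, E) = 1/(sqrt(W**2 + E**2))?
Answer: sqrt(-1806558679284989 + 3144208*sqrt(196513))/196513 ≈ 216.29*I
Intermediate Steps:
l = -1/4 (l = 1/(-4) = -1/4 ≈ -0.25000)
R(W, E) = 1/sqrt(E**2 + W**2) (R(W, E) = 1/(sqrt(E**2 + W**2)) = 1/sqrt(E**2 + W**2))
sqrt(R((-2 + l)**2 + 16, -18) - 46781) = sqrt(1/sqrt((-18)**2 + ((-2 - 1/4)**2 + 16)**2) - 46781) = sqrt(1/sqrt(324 + ((-9/4)**2 + 16)**2) - 46781) = sqrt(1/sqrt(324 + (81/16 + 16)**2) - 46781) = sqrt(1/sqrt(324 + (337/16)**2) - 46781) = sqrt(1/sqrt(324 + 113569/256) - 46781) = sqrt(1/sqrt(196513/256) - 46781) = sqrt(16*sqrt(196513)/196513 - 46781) = sqrt(-46781 + 16*sqrt(196513)/196513)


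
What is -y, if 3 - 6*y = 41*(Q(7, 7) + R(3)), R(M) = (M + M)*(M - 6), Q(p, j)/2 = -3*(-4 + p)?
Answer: -493/2 ≈ -246.50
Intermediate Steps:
Q(p, j) = 24 - 6*p (Q(p, j) = 2*(-3*(-4 + p)) = 2*(12 - 3*p) = 24 - 6*p)
R(M) = 2*M*(-6 + M) (R(M) = (2*M)*(-6 + M) = 2*M*(-6 + M))
y = 493/2 (y = ½ - 41*((24 - 6*7) + 2*3*(-6 + 3))/6 = ½ - 41*((24 - 42) + 2*3*(-3))/6 = ½ - 41*(-18 - 18)/6 = ½ - 41*(-36)/6 = ½ - ⅙*(-1476) = ½ + 246 = 493/2 ≈ 246.50)
-y = -1*493/2 = -493/2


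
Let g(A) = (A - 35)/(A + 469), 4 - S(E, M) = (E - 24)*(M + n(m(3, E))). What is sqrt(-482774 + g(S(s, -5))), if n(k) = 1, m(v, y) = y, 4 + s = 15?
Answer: I*sqrt(85567381477)/421 ≈ 694.82*I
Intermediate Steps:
s = 11 (s = -4 + 15 = 11)
S(E, M) = 4 - (1 + M)*(-24 + E) (S(E, M) = 4 - (E - 24)*(M + 1) = 4 - (-24 + E)*(1 + M) = 4 - (1 + M)*(-24 + E))
g(A) = (-35 + A)/(469 + A)
sqrt(-482774 + g(S(s, -5))) = sqrt(-482774 + (-35 + (28 - 1*11 + 24*(-5) - 1*11*(-5)))/(469 + (28 - 1*11 + 24*(-5) - 1*11*(-5)))) = sqrt(-482774 + (-35 + (28 - 11 - 120 + 55))/(469 + (28 - 11 - 120 + 55))) = sqrt(-482774 + (-35 - 48)/(469 - 48)) = sqrt(-482774 - 83/421) = sqrt(-203247937/421) = I*sqrt(85567381477)/421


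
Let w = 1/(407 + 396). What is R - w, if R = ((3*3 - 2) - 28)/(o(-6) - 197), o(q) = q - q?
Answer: 16666/158191 ≈ 0.10535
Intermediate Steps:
o(q) = 0
w = 1/803 ≈ 0.0012453
R = 21/197 (R = ((3*3 - 2) - 28)/(0 - 197) = ((9 - 2) - 28)/(-197) = (7 - 28)*(-1/197) = -21*(-1/197) = 21/197 ≈ 0.10660)
R - w = 21/197 - 1*1/803 = 21/197 - 1/803 = 16666/158191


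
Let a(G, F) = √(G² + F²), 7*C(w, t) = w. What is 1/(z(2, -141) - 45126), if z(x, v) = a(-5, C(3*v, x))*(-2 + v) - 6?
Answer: -1105734/48062002315 + 13013*√1066/96124004630 ≈ -1.8586e-5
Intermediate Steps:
C(w, t) = w/7
a(G, F) = √(F² + G²)
z(x, v) = -6 + √(25 + 9*v²/49)*(-2 + v) (z(x, v) = √(((3*v)/7)² + (-5)²)*(-2 + v) - 6 = √((3*v/7)² + 25)*(-2 + v) - 6 = √(9*v²/49 + 25)*(-2 + v) - 6 = √(25 + 9*v²/49)*(-2 + v) - 6 = -6 + √(25 + 9*v²/49)*(-2 + v))
1/(z(2, -141) - 45126) = 1/((-6 - 2*√(1225 + 9*(-141)²)/7 + (⅐)*(-141)*√(1225 + 9*(-141)²)) - 45126) = 1/((-6 - 2*√(1225 + 9*19881)/7 + (⅐)*(-141)*√(1225 + 9*19881)) - 45126) = 1/((-6 - 2*√(1225 + 178929)/7 + (⅐)*(-141)*√(1225 + 178929)) - 45126) = 1/((-6 - 26*√1066/7 + (⅐)*(-141)*√180154) - 45126) = 1/((-6 - 26*√1066/7 + (⅐)*(-141)*(13*√1066)) - 45126) = 1/((-6 - 26*√1066/7 - 1833*√1066/7) - 45126) = 1/((-6 - 1859*√1066/7) - 45126) = 1/(-45132 - 1859*√1066/7)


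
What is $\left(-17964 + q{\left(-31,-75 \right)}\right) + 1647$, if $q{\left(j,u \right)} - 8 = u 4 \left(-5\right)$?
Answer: $-14809$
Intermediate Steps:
$q{\left(j,u \right)} = 8 - 20 u$ ($q{\left(j,u \right)} = 8 + u 4 \left(-5\right) = 8 + 4 u \left(-5\right) = 8 - 20 u$)
$\left(-17964 + q{\left(-31,-75 \right)}\right) + 1647 = \left(-17964 + \left(8 - -1500\right)\right) + 1647 = \left(-17964 + \left(8 + 1500\right)\right) + 1647 = \left(-17964 + 1508\right) + 1647 = -16456 + 1647 = -14809$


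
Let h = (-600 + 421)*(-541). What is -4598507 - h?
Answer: -4695346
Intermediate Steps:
h = 96839 (h = -179*(-541) = 96839)
-4598507 - h = -4598507 - 1*96839 = -4598507 - 96839 = -4695346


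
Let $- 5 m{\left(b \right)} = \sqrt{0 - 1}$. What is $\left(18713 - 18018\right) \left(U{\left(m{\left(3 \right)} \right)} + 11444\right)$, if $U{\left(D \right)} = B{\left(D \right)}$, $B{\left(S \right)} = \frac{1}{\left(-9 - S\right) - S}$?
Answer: $\frac{16137657445}{2029} - \frac{6950 i}{2029} \approx 7.9535 \cdot 10^{6} - 3.4253 i$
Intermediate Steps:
$B{\left(S \right)} = \frac{1}{-9 - 2 S}$
$m{\left(b \right)} = - \frac{i}{5}$ ($m{\left(b \right)} = - \frac{\sqrt{0 - 1}}{5} = - \frac{\sqrt{-1}}{5} = - \frac{i}{5}$)
$U{\left(D \right)} = - \frac{1}{9 + 2 D}$
$\left(18713 - 18018\right) \left(U{\left(m{\left(3 \right)} \right)} + 11444\right) = \left(18713 - 18018\right) \left(- \frac{1}{9 + 2 \left(- \frac{i}{5}\right)} + 11444\right) = 695 \left(- \frac{1}{9 - \frac{2 i}{5}} + 11444\right) = 695 \left(- \frac{25 \left(9 + \frac{2 i}{5}\right)}{2029} + 11444\right) = 695 \left(11444 - \frac{25 \left(9 + \frac{2 i}{5}\right)}{2029}\right) = 7953580 - \frac{17375 \left(9 + \frac{2 i}{5}\right)}{2029}$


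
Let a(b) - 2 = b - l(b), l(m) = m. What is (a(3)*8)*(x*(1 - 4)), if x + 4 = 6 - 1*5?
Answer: 144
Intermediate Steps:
a(b) = 2 (a(b) = 2 + (b - b) = 2 + 0 = 2)
x = -3 (x = -4 + (6 - 1*5) = -4 + (6 - 5) = -4 + 1 = -3)
(a(3)*8)*(x*(1 - 4)) = (2*8)*(-3*(1 - 4)) = 16*(-3*(-3)) = 16*9 = 144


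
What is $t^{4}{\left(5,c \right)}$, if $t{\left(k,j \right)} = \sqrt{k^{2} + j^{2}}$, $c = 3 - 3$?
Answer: $625$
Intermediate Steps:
$c = 0$
$t{\left(k,j \right)} = \sqrt{j^{2} + k^{2}}$
$t^{4}{\left(5,c \right)} = \left(\sqrt{0^{2} + 5^{2}}\right)^{4} = \left(\sqrt{0 + 25}\right)^{4} = \left(\sqrt{25}\right)^{4} = 5^{4} = 625$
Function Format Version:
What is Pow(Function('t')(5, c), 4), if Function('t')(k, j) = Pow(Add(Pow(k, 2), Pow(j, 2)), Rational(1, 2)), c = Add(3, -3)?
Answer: 625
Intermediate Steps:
c = 0
Function('t')(k, j) = Pow(Add(Pow(j, 2), Pow(k, 2)), Rational(1, 2))
Pow(Function('t')(5, c), 4) = Pow(Pow(Add(Pow(0, 2), Pow(5, 2)), Rational(1, 2)), 4) = Pow(Pow(Add(0, 25), Rational(1, 2)), 4) = Pow(Pow(25, Rational(1, 2)), 4) = Pow(5, 4) = 625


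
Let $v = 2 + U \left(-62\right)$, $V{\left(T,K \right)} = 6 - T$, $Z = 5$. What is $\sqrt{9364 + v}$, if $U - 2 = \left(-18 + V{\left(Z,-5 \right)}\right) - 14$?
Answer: $2 \sqrt{2791} \approx 105.66$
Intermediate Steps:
$U = -29$ ($U = 2 + \left(\left(-18 + \left(6 - 5\right)\right) - 14\right) = 2 + \left(\left(-18 + 1\right) - 14\right) = 2 - 31 = -29$)
$v = 1800$ ($v = 2 - -1798 = 2 + 1798 = 1800$)
$\sqrt{9364 + v} = \sqrt{9364 + 1800} = \sqrt{11164} = 2 \sqrt{2791}$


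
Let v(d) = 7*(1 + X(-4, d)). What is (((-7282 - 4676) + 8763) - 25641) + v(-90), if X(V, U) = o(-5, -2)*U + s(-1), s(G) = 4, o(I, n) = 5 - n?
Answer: -33211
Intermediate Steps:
X(V, U) = 4 + 7*U (X(V, U) = (5 - 1*(-2))*U + 4 = (5 + 2)*U + 4 = 7*U + 4 = 4 + 7*U)
v(d) = 35 + 49*d (v(d) = 7*(1 + (4 + 7*d)) = 7*(5 + 7*d) = 35 + 49*d)
(((-7282 - 4676) + 8763) - 25641) + v(-90) = (((-7282 - 4676) + 8763) - 25641) + (35 + 49*(-90)) = ((-11958 + 8763) - 25641) + (35 - 4410) = (-3195 - 25641) - 4375 = -28836 - 4375 = -33211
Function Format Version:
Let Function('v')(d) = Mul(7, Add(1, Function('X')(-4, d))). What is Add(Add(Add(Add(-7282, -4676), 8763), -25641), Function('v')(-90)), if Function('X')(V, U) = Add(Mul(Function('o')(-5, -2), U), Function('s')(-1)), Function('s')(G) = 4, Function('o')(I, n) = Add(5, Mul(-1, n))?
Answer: -33211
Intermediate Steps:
Function('X')(V, U) = Add(4, Mul(7, U)) (Function('X')(V, U) = Add(Mul(Add(5, Mul(-1, -2)), U), 4) = Add(Mul(Add(5, 2), U), 4) = Add(Mul(7, U), 4) = Add(4, Mul(7, U)))
Function('v')(d) = Add(35, Mul(49, d)) (Function('v')(d) = Mul(7, Add(1, Add(4, Mul(7, d)))) = Mul(7, Add(5, Mul(7, d))) = Add(35, Mul(49, d)))
Add(Add(Add(Add(-7282, -4676), 8763), -25641), Function('v')(-90)) = Add(Add(Add(Add(-7282, -4676), 8763), -25641), Add(35, Mul(49, -90))) = Add(Add(Add(-11958, 8763), -25641), Add(35, -4410)) = Add(Add(-3195, -25641), -4375) = Add(-28836, -4375) = -33211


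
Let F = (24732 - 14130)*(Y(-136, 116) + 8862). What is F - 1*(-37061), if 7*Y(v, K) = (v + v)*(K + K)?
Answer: -11084713/7 ≈ -1.5835e+6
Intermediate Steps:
Y(v, K) = 4*K*v/7 (Y(v, K) = ((v + v)*(K + K))/7 = ((2*v)*(2*K))/7 = (4*K*v)/7 = 4*K*v/7)
F = -11344140/7 (F = (24732 - 14130)*((4/7)*116*(-136) + 8862) = 10602*(-63104/7 + 8862) = 10602*(-1070/7) = -11344140/7 ≈ -1.6206e+6)
F - 1*(-37061) = -11344140/7 - 1*(-37061) = -11344140/7 + 37061 = -11084713/7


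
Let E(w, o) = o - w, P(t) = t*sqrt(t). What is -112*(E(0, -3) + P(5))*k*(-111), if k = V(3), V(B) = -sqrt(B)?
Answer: -62160*sqrt(15) + 37296*sqrt(3) ≈ -1.7615e+5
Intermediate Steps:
P(t) = t**(3/2)
k = -sqrt(3) ≈ -1.7320
-112*(E(0, -3) + P(5))*k*(-111) = -112*((-3 - 1*0) + 5**(3/2))*(-sqrt(3))*(-111) = -112*((-3 + 0) + 5*sqrt(5))*(-sqrt(3))*(-111) = -112*(-3 + 5*sqrt(5))*(-sqrt(3))*(-111) = -(-112)*sqrt(3)*(-3 + 5*sqrt(5))*(-111) = (112*sqrt(3)*(-3 + 5*sqrt(5)))*(-111) = -12432*sqrt(3)*(-3 + 5*sqrt(5))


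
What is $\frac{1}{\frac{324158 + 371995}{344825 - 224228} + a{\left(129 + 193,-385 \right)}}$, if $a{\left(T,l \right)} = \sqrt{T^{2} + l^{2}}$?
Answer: $- \frac{9328218149}{407020919461708} + \frac{11311717207 \sqrt{5141}}{407020919461708} \approx 0.0019698$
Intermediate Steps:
$\frac{1}{\frac{324158 + 371995}{344825 - 224228} + a{\left(129 + 193,-385 \right)}} = \frac{1}{\frac{324158 + 371995}{344825 - 224228} + \sqrt{\left(129 + 193\right)^{2} + \left(-385\right)^{2}}} = \frac{1}{\frac{696153}{120597} + \sqrt{322^{2} + 148225}} = \frac{1}{696153 \cdot \frac{1}{120597} + \sqrt{103684 + 148225}} = \frac{1}{\frac{232051}{40199} + \sqrt{251909}} = \frac{1}{\frac{232051}{40199} + 7 \sqrt{5141}}$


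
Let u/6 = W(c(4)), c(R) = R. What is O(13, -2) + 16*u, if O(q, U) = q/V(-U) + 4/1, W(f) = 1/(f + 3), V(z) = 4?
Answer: 587/28 ≈ 20.964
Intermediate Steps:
W(f) = 1/(3 + f)
u = 6/7 (u = 6/(3 + 4) = 6/7 ≈ 0.85714)
O(q, U) = 4 + q/4 (O(q, U) = q/4 + 4/1 = q*(¼) + 4*1 = q/4 + 4 = 4 + q/4)
O(13, -2) + 16*u = (4 + (¼)*13) + 16*(6/7) = (4 + 13/4) + 96/7 = 29/4 + 96/7 = 587/28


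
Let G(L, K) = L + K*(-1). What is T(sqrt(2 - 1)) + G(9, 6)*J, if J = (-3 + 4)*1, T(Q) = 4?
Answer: 7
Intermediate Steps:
G(L, K) = L - K
J = 1 (J = 1*1 = 1)
T(sqrt(2 - 1)) + G(9, 6)*J = 4 + (9 - 1*6)*1 = 4 + (9 - 6)*1 = 4 + 3*1 = 4 + 3 = 7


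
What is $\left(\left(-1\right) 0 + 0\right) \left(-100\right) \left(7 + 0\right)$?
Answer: $0$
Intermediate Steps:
$\left(\left(-1\right) 0 + 0\right) \left(-100\right) \left(7 + 0\right) = \left(0 + 0\right) \left(-100\right) 7 = 0 \left(-100\right) 7 = 0 \cdot 7 = 0$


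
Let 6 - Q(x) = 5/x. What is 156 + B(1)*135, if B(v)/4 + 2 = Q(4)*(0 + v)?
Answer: 1641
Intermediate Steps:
Q(x) = 6 - 5/x
B(v) = -8 + 19*v (B(v) = -8 + 4*((6 - 5/4)*(0 + v)) = -8 + 4*((6 - 5*¼)*v) = -8 + 4*((6 - 5/4)*v) = -8 + 4*(19*v/4) = -8 + 19*v)
156 + B(1)*135 = 156 + (-8 + 19*1)*135 = 156 + (-8 + 19)*135 = 156 + 11*135 = 156 + 1485 = 1641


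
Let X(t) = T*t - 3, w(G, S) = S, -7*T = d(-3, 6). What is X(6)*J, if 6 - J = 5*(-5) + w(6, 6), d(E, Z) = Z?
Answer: -1425/7 ≈ -203.57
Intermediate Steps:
T = -6/7 (T = -1/7*6 = -6/7 ≈ -0.85714)
X(t) = -3 - 6*t/7 (X(t) = -6*t/7 - 3 = -3 - 6*t/7)
J = 25 (J = 6 - (5*(-5) + 6) = 6 - (-25 + 6) = 6 - 1*(-19) = 6 + 19 = 25)
X(6)*J = (-3 - 6/7*6)*25 = (-3 - 36/7)*25 = -57/7*25 = -1425/7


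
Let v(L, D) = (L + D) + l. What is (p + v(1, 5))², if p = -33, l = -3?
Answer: 900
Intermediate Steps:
v(L, D) = -3 + D + L (v(L, D) = (L + D) - 3 = (D + L) - 3 = -3 + D + L)
(p + v(1, 5))² = (-33 + (-3 + 5 + 1))² = (-33 + 3)² = (-30)² = 900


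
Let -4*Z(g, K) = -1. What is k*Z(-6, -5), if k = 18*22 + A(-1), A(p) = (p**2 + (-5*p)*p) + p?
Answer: 391/4 ≈ 97.750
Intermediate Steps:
Z(g, K) = 1/4 (Z(g, K) = -1/4*(-1) = 1/4)
A(p) = p - 4*p**2 (A(p) = (p**2 - 5*p**2) + p = -4*p**2 + p = p - 4*p**2)
k = 391 (k = 18*22 - (1 - 4*(-1)) = 396 - (1 + 4) = 396 - 1*5 = 396 - 5 = 391)
k*Z(-6, -5) = 391*(1/4) = 391/4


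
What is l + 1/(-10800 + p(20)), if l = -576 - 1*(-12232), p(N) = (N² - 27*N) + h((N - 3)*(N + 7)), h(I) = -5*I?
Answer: 154267159/13235 ≈ 11656.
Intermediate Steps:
p(N) = N² - 27*N - 5*(-3 + N)*(7 + N) (p(N) = (N² - 27*N) - 5*(N - 3)*(N + 7) = (N² - 27*N) - 5*(-3 + N)*(7 + N) = N² - 27*N - 5*(-3 + N)*(7 + N))
l = 11656 (l = -576 + 12232 = 11656)
l + 1/(-10800 + p(20)) = 11656 + 1/(-10800 + (105 - 47*20 - 4*20²)) = 11656 + 1/(-10800 + (105 - 940 - 4*400)) = 11656 + 1/(-10800 + (105 - 940 - 1600)) = 11656 + 1/(-10800 - 2435) = 11656 + 1/(-13235) = 11656 - 1/13235 = 154267159/13235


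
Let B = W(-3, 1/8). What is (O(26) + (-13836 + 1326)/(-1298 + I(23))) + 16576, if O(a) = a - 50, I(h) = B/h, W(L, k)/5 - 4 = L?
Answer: 494348378/29849 ≈ 16562.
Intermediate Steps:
W(L, k) = 20 + 5*L
B = 5 (B = 20 + 5*(-3) = 20 - 15 = 5)
I(h) = 5/h
O(a) = -50 + a
(O(26) + (-13836 + 1326)/(-1298 + I(23))) + 16576 = ((-50 + 26) + (-13836 + 1326)/(-1298 + 5/23)) + 16576 = (-24 - 12510/(-1298 + 5*(1/23))) + 16576 = (-24 - 12510/(-1298 + 5/23)) + 16576 = (-24 - 12510/(-29849/23)) + 16576 = (-24 - 12510*(-23/29849)) + 16576 = (-24 + 287730/29849) + 16576 = -428646/29849 + 16576 = 494348378/29849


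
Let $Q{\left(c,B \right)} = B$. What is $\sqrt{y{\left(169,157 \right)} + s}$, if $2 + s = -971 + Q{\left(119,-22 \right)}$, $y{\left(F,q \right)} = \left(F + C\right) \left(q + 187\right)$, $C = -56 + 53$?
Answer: $\sqrt{56109} \approx 236.87$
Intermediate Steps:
$C = -3$
$y{\left(F,q \right)} = \left(-3 + F\right) \left(187 + q\right)$ ($y{\left(F,q \right)} = \left(F - 3\right) \left(q + 187\right) = \left(-3 + F\right) \left(187 + q\right)$)
$s = -995$ ($s = -2 - 993 = -995$)
$\sqrt{y{\left(169,157 \right)} + s} = \sqrt{\left(-561 - 471 + 187 \cdot 169 + 169 \cdot 157\right) - 995} = \sqrt{\left(-561 - 471 + 31603 + 26533\right) - 995} = \sqrt{57104 - 995} = \sqrt{56109}$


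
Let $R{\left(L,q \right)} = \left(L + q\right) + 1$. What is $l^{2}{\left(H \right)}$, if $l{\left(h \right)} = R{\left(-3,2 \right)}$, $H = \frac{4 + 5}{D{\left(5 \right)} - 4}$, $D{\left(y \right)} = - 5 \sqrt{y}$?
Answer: $0$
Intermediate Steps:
$R{\left(L,q \right)} = 1 + L + q$
$H = \frac{9}{-4 - 5 \sqrt{5}}$ ($H = \frac{4 + 5}{- 5 \sqrt{5} - 4} = \frac{9}{-4 - 5 \sqrt{5}} \approx -0.59287$)
$l{\left(h \right)} = 0$ ($l{\left(h \right)} = 1 - 3 + 2 = 0$)
$l^{2}{\left(H \right)} = 0^{2} = 0$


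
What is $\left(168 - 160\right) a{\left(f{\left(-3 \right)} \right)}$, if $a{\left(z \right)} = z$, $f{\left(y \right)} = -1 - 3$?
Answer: $-32$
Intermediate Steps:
$f{\left(y \right)} = -4$
$\left(168 - 160\right) a{\left(f{\left(-3 \right)} \right)} = \left(168 - 160\right) \left(-4\right) = 8 \left(-4\right) = -32$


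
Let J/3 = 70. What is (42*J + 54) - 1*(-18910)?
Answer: 27784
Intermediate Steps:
J = 210 (J = 3*70 = 210)
(42*J + 54) - 1*(-18910) = (42*210 + 54) - 1*(-18910) = (8820 + 54) + 18910 = 8874 + 18910 = 27784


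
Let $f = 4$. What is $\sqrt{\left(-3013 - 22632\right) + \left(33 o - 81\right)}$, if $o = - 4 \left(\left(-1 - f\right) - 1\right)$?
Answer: $i \sqrt{24934} \approx 157.91 i$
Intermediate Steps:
$o = 24$ ($o = - 4 \left(\left(-1 - 4\right) - 1\right) = - 4 \left(-5 - 1\right) = \left(-4\right) \left(-6\right) = 24$)
$\sqrt{\left(-3013 - 22632\right) + \left(33 o - 81\right)} = \sqrt{\left(-3013 - 22632\right) + \left(33 \cdot 24 - 81\right)} = \sqrt{\left(-3013 - 22632\right) + \left(792 - 81\right)} = \sqrt{-25645 + 711} = \sqrt{-24934} = i \sqrt{24934}$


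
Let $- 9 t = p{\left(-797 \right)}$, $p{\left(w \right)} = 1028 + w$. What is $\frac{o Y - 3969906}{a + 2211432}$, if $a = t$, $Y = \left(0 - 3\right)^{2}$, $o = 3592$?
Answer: $- \frac{11812734}{6634219} \approx -1.7806$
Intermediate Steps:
$Y = 9$ ($Y = \left(-3\right)^{2} = 9$)
$t = - \frac{77}{3}$ ($t = - \frac{1028 - 797}{9} = \left(- \frac{1}{9}\right) 231 = - \frac{77}{3} \approx -25.667$)
$a = - \frac{77}{3} \approx -25.667$
$\frac{o Y - 3969906}{a + 2211432} = \frac{3592 \cdot 9 - 3969906}{- \frac{77}{3} + 2211432} = \frac{32328 - 3969906}{\frac{6634219}{3}} = \left(-3937578\right) \frac{3}{6634219} = - \frac{11812734}{6634219}$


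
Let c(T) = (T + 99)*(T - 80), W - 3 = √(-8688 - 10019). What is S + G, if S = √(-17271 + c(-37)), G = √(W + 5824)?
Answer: √(5827 + I*√18707) + 15*I*√109 ≈ 76.34 + 157.5*I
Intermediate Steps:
W = 3 + I*√18707 (W = 3 + √(-8688 - 10019) = 3 + √(-18707) = 3 + I*√18707 ≈ 3.0 + 136.77*I)
c(T) = (-80 + T)*(99 + T) (c(T) = (99 + T)*(-80 + T) = (-80 + T)*(99 + T))
G = √(5827 + I*√18707) (G = √((3 + I*√18707) + 5824) = √(5827 + I*√18707) ≈ 76.34 + 0.8958*I)
S = 15*I*√109 (S = √(-17271 + (-7920 + (-37)² + 19*(-37))) = √(-17271 + (-7920 + 1369 - 703)) = √(-17271 - 7254) = √(-24525) = 15*I*√109 ≈ 156.6*I)
S + G = 15*I*√109 + √(5827 + I*√18707) = √(5827 + I*√18707) + 15*I*√109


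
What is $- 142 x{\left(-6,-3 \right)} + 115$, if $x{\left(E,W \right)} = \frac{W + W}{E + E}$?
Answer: $44$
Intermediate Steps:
$x{\left(E,W \right)} = \frac{W}{E}$ ($x{\left(E,W \right)} = \frac{2 W}{2 E} = 2 W \frac{1}{2 E} = \frac{W}{E}$)
$- 142 x{\left(-6,-3 \right)} + 115 = - 142 \left(- \frac{3}{-6}\right) + 115 = - 142 \left(\left(-3\right) \left(- \frac{1}{6}\right)\right) + 115 = \left(-142\right) \frac{1}{2} + 115 = -71 + 115 = 44$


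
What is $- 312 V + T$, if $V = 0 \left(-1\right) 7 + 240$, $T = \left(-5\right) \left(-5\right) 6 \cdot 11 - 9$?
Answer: $-73239$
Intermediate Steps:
$T = 1641$ ($T = 25 \cdot 6 \cdot 11 - 9 = 150 \cdot 11 - 9 = 1650 - 9 = 1641$)
$V = 240$ ($V = 0 \cdot 7 + 240 = 0 + 240 = 240$)
$- 312 V + T = \left(-312\right) 240 + 1641 = -74880 + 1641 = -73239$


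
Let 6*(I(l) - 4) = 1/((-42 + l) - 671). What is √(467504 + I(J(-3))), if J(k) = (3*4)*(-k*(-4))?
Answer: 13*√73141941930/5142 ≈ 683.75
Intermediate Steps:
J(k) = 48*k (J(k) = 12*(4*k) = 48*k)
I(l) = 4 + 1/(6*(-713 + l)) (I(l) = 4 + 1/(6*((-42 + l) - 671)) = 4 + 1/(6*(-713 + l)))
√(467504 + I(J(-3))) = √(467504 + (-17111 + 24*(48*(-3)))/(6*(-713 + 48*(-3)))) = √(467504 + (-17111 + 24*(-144))/(6*(-713 - 144))) = √(467504 + (⅙)*(-17111 - 3456)/(-857)) = √(467504 + (⅙)*(-1/857)*(-20567)) = √(467504 + 20567/5142) = √(2403926135/5142) = 13*√73141941930/5142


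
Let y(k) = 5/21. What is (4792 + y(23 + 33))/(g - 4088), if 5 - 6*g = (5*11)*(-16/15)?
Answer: -603822/513751 ≈ -1.1753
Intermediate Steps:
y(k) = 5/21 (y(k) = (1/21)*5 = 5/21)
g = 191/18 (g = ⅚ - 5*11*(-16/15)/6 = ⅚ - 55*(-16*1/15)/6 = ⅚ - 55*(-16)/(6*15) = ⅚ - ⅙*(-176/3) = ⅚ + 88/9 = 191/18 ≈ 10.611)
(4792 + y(23 + 33))/(g - 4088) = (4792 + 5/21)/(191/18 - 4088) = 100637/(21*(-73393/18)) = (100637/21)*(-18/73393) = -603822/513751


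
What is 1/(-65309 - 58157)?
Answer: -1/123466 ≈ -8.0994e-6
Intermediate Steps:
1/(-65309 - 58157) = 1/(-123466) = -1/123466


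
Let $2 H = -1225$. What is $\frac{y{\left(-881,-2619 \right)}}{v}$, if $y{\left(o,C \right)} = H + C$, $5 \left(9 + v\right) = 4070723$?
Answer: $- \frac{1405}{353972} \approx -0.0039692$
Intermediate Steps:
$H = - \frac{1225}{2}$ ($H = \frac{1}{2} \left(-1225\right) = - \frac{1225}{2} \approx -612.5$)
$v = \frac{4070678}{5}$ ($v = -9 + \frac{1}{5} \cdot 4070723 = -9 + \frac{4070723}{5} = \frac{4070678}{5} \approx 8.1414 \cdot 10^{5}$)
$y{\left(o,C \right)} = - \frac{1225}{2} + C$
$\frac{y{\left(-881,-2619 \right)}}{v} = \frac{- \frac{1225}{2} - 2619}{\frac{4070678}{5}} = \left(- \frac{6463}{2}\right) \frac{5}{4070678} = - \frac{1405}{353972}$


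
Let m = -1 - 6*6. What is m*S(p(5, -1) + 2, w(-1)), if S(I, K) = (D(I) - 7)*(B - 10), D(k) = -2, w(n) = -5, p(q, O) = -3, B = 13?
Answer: 999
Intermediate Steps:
m = -37 (m = -1 - 36 = -37)
S(I, K) = -27 (S(I, K) = (-2 - 7)*(13 - 10) = -9*3 = -27)
m*S(p(5, -1) + 2, w(-1)) = -37*(-27) = 999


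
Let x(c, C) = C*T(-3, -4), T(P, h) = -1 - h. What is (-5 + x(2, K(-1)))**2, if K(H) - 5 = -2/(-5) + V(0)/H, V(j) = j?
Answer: 3136/25 ≈ 125.44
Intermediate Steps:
K(H) = 27/5 (K(H) = 5 + (-2/(-5) + 0/H) = 5 + (-2*(-1/5) + 0) = 5 + (2/5 + 0) = 5 + 2/5 = 27/5)
x(c, C) = 3*C (x(c, C) = C*(-1 - 1*(-4)) = C*(-1 + 4) = C*3 = 3*C)
(-5 + x(2, K(-1)))**2 = (-5 + 3*(27/5))**2 = (-5 + 81/5)**2 = (56/5)**2 = 3136/25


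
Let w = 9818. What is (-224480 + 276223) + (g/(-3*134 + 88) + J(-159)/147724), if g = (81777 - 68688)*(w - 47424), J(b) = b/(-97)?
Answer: 3643007300681867/2249688796 ≈ 1.6193e+6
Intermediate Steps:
J(b) = -b/97 (J(b) = b*(-1/97) = -b/97)
g = -492224934 (g = (81777 - 68688)*(9818 - 47424) = 13089*(-37606) = -492224934)
(-224480 + 276223) + (g/(-3*134 + 88) + J(-159)/147724) = (-224480 + 276223) + (-492224934/(-3*134 + 88) - 1/97*(-159)/147724) = 51743 + (-492224934/(-402 + 88) + (159/97)*(1/147724)) = 51743 + (-492224934/(-314) + 159/14329228) = 51743 + (-492224934*(-1/314) + 159/14329228) = 51743 + (246112467/157 + 159/14329228) = 51743 + 3526601653310439/2249688796 = 3643007300681867/2249688796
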